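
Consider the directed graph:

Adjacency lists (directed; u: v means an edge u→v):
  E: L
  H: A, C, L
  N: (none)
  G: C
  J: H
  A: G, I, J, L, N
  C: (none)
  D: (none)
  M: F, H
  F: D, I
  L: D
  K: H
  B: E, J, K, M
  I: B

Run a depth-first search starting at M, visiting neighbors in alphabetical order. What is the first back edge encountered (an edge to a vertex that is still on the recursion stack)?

A->I

DFS from M (visiting neighbors in alphabetical order); mark gray on enter, black on exit:
M gray
  F gray
    D gray
    D black
    I gray
      B gray
        E gray
          L gray
            L→D: D black — skip
          L black
        E black
        J gray
          H gray
            A gray
              G gray
                C gray
                C black
              G black
              A→I: I is gray → back edge
First back edge: A → I.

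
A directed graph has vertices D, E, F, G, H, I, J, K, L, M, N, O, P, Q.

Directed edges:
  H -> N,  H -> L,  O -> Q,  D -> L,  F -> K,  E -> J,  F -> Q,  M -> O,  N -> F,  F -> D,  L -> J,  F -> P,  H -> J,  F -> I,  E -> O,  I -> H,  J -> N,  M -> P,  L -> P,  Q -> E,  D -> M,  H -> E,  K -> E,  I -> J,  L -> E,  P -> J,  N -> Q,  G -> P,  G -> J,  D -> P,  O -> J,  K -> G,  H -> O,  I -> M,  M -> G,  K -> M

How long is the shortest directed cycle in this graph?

3

For each vertex v, BFS finds the shortest path from v back to v.
The shortest such closed walk is Q → E → O → Q, length 3.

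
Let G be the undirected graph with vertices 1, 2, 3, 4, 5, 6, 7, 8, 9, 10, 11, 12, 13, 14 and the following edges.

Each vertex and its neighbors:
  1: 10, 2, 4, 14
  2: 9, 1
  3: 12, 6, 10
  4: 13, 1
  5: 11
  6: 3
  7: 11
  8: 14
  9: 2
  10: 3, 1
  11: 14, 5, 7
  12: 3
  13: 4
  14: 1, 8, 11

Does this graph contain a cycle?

No

DFS, tracking each vertex's parent; an edge to a visited non-parent vertex closes a cycle.
Start from 3:
visit 3 (parent –)
  visit 12 (parent 3)
    12–3: parent, skip
  visit 6 (parent 3)
    6–3: parent, skip
  visit 10 (parent 3)
    10–3: parent, skip
    visit 1 (parent 10)
      1–10: parent, skip
      visit 2 (parent 1)
        visit 9 (parent 2)
          9–2: parent, skip
        2–1: parent, skip
      visit 4 (parent 1)
        visit 13 (parent 4)
          13–4: parent, skip
        4–1: parent, skip
      visit 14 (parent 1)
        14–1: parent, skip
        visit 8 (parent 14)
          8–14: parent, skip
        visit 11 (parent 14)
          11–14: parent, skip
          visit 5 (parent 11)
            5–11: parent, skip
          visit 7 (parent 11)
            7–11: parent, skip
No non-parent visited neighbor found — the graph is a forest.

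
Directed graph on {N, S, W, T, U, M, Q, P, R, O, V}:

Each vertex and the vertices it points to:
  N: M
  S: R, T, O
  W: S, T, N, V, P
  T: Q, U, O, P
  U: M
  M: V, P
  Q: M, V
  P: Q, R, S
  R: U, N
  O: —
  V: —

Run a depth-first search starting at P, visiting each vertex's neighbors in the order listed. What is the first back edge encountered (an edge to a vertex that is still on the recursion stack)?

DFS from P (visiting each vertex's neighbors in the order listed); mark gray on enter, black on exit:
P gray
  Q gray
    M gray
      V gray
      V black
      M→P: P is gray → back edge
First back edge: M → P.

M→P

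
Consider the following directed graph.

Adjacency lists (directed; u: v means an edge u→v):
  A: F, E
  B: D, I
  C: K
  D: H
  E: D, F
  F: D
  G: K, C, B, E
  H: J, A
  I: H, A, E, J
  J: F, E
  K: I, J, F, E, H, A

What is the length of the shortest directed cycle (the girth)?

For each vertex v, BFS finds the shortest path from v back to v.
The shortest such closed walk is D → H → J → F → D, length 4.

4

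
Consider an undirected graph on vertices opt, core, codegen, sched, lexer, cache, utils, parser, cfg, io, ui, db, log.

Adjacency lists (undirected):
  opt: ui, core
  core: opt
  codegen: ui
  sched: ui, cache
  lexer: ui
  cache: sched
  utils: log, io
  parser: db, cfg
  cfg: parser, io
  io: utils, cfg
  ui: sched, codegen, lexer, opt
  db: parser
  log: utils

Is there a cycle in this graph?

DFS, tracking each vertex's parent; an edge to a visited non-parent vertex closes a cycle.
Start from io:
visit io (parent –)
  visit utils (parent io)
    visit log (parent utils)
      log–utils: parent, skip
    utils–io: parent, skip
  visit cfg (parent io)
    visit parser (parent cfg)
      visit db (parent parser)
        db–parser: parent, skip
      parser–cfg: parent, skip
    cfg–io: parent, skip
visit opt (parent –)
  visit ui (parent opt)
    visit sched (parent ui)
      sched–ui: parent, skip
      visit cache (parent sched)
        cache–sched: parent, skip
    visit codegen (parent ui)
      codegen–ui: parent, skip
    visit lexer (parent ui)
      lexer–ui: parent, skip
    ui–opt: parent, skip
  visit core (parent opt)
    core–opt: parent, skip
No non-parent visited neighbor found — the graph is a forest.

No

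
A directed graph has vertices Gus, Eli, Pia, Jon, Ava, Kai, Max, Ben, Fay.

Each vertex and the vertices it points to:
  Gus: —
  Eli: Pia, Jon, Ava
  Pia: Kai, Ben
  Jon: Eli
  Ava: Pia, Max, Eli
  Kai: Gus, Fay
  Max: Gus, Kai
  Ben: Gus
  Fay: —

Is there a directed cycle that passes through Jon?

Yes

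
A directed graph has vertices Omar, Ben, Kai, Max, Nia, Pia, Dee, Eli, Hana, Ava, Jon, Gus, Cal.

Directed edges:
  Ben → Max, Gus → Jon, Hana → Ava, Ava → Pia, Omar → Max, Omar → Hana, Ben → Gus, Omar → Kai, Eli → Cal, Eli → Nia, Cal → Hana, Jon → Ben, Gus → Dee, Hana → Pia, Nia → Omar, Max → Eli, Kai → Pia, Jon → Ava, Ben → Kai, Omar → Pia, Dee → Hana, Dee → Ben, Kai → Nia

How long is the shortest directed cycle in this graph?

3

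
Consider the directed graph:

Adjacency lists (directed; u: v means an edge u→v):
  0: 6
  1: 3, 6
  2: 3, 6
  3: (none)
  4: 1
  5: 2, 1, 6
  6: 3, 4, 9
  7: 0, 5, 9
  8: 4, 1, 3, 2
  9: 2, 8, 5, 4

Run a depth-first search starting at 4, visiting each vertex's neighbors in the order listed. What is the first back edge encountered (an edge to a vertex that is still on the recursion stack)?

DFS from 4 (visiting each vertex's neighbors in the order listed); mark gray on enter, black on exit:
4 gray
  1 gray
    3 gray
    3 black
    6 gray
      6→3: 3 black — skip
      6→4: 4 is gray → back edge
First back edge: 6 → 4.

6->4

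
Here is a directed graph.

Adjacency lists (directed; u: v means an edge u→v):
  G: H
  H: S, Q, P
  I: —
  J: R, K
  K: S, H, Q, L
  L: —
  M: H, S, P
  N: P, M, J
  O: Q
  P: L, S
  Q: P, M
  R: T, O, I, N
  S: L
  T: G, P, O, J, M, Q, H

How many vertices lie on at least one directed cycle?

A vertex is on a directed cycle iff it belongs to a strongly connected component of size ≥ 2 (or has a self-loop).
The vertices on cycles are {H, J, M, N, Q, R, T} — 7 in total.

7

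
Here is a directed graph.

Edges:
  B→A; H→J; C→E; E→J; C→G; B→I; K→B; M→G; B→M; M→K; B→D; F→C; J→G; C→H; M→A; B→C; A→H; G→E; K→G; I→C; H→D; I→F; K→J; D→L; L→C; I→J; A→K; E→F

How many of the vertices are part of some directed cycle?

12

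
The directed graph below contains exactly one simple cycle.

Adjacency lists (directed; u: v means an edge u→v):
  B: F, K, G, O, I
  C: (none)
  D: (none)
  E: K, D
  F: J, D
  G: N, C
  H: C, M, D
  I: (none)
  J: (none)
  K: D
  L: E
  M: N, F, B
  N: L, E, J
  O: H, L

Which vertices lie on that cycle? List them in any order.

B, H, M, O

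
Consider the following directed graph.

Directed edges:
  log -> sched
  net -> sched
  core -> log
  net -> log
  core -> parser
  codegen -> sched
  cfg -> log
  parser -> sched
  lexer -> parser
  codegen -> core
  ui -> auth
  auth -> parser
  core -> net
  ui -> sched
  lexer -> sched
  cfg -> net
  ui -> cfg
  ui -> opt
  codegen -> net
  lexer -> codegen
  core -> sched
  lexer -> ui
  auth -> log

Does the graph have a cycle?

DFS with white/gray/black marking, starting from sched:
sched gray
sched black
opt gray
opt black
cfg gray
  log gray
    log→sched: sched black — skip
  log black
  net gray
    net→log: log black — skip
    net→sched: sched black — skip
  net black
cfg black
core gray
  core→log: log black — skip
  parser gray
    parser→sched: sched black — skip
  parser black
  core→net: net black — skip
  core→sched: sched black — skip
core black
auth gray
  auth→log: log black — skip
  auth→parser: parser black — skip
auth black
lexer gray
  codegen gray
    codegen→net: net black — skip
    codegen→core: core black — skip
    codegen→sched: sched black — skip
  codegen black
  lexer→sched: sched black — skip
  ui gray
    ui→sched: sched black — skip
    ui→opt: opt black — skip
    ui→cfg: cfg black — skip
    ui→auth: auth black — skip
  ui black
  lexer→parser: parser black — skip
lexer black
Every edge goes to a white or black vertex — no back edge, so the graph is acyclic.

No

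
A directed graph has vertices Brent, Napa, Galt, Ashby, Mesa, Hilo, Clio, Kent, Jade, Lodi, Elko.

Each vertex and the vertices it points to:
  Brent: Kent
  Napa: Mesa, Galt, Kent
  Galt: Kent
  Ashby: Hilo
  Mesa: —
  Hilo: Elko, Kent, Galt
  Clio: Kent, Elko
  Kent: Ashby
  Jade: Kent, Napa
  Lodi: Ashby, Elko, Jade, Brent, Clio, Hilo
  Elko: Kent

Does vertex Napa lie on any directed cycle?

No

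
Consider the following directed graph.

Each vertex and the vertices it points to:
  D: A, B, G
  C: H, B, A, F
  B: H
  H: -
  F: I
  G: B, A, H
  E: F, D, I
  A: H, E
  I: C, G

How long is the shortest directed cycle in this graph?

3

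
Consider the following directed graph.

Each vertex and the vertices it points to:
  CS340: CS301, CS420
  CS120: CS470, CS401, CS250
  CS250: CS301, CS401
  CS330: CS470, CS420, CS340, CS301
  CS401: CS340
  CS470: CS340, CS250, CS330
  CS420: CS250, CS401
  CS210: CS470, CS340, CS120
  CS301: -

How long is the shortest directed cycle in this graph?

For each vertex v, BFS finds the shortest path from v back to v.
The shortest such closed walk is CS470 → CS330 → CS470, length 2.

2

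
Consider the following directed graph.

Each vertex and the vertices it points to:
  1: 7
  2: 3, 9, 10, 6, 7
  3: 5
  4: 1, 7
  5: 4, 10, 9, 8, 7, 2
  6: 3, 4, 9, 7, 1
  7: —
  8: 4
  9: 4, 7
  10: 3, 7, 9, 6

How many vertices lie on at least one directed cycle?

5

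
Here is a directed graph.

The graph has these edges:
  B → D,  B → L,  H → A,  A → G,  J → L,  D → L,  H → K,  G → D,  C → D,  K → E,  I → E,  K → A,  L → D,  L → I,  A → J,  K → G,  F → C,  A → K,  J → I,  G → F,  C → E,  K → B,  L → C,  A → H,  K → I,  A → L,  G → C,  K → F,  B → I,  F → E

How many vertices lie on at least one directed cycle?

6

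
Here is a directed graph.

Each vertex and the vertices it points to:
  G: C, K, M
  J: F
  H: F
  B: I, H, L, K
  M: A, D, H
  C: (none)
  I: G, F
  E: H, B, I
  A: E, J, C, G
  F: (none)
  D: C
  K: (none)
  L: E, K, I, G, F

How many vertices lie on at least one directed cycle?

7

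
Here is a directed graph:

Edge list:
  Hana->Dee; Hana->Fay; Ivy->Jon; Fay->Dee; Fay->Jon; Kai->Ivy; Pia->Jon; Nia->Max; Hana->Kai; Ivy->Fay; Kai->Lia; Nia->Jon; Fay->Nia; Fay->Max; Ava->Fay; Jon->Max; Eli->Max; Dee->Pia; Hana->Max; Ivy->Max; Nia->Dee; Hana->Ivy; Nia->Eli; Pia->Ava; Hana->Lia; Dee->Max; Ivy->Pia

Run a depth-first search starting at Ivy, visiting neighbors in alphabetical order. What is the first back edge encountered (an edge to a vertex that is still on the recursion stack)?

DFS from Ivy (visiting neighbors in alphabetical order); mark gray on enter, black on exit:
Ivy gray
  Fay gray
    Dee gray
      Max gray
      Max black
      Pia gray
        Ava gray
          Ava→Fay: Fay is gray → back edge
First back edge: Ava → Fay.

Ava->Fay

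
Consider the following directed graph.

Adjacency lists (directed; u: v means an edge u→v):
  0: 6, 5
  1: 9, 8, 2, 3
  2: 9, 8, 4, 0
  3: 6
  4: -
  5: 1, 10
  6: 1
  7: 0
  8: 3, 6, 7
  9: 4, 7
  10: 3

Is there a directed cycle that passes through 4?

4 lies on a cycle iff there is a path from 4 back to itself.
Exploring from 4, it never reaches itself; equivalently, its strongly connected component is a singleton.

No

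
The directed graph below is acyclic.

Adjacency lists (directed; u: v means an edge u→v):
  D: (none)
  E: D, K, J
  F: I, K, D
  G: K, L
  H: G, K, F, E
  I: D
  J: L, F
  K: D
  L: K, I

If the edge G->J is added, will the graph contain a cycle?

No

Adding G→J creates a cycle iff J can already reach G.
Explore from J: no path reaches G. The graph stays acyclic.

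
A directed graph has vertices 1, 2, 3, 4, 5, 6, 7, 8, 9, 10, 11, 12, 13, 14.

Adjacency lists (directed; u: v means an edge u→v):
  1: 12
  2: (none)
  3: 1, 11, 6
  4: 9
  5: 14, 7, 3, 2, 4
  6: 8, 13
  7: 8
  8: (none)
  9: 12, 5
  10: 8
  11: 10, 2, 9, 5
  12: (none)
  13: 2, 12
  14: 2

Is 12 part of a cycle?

No

12 lies on a cycle iff there is a path from 12 back to itself.
Exploring from 12, it never reaches itself; equivalently, its strongly connected component is a singleton.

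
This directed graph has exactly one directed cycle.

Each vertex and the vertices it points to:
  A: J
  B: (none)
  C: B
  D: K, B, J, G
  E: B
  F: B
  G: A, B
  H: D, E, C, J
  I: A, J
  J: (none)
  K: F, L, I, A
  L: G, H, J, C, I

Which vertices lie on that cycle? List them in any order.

D, H, K, L

DFS with gray/black marking from D:
D gray
  K gray
    F gray
      B gray
      B black
    F black
    L gray
      G gray
        A gray
          J gray
          J black
        A black
        G→B: B black — skip
      G black
      H gray
        H→D: D is gray → back edge
Back edge closes the cycle D → K → L → H → D; its vertices are {D, H, K, L}.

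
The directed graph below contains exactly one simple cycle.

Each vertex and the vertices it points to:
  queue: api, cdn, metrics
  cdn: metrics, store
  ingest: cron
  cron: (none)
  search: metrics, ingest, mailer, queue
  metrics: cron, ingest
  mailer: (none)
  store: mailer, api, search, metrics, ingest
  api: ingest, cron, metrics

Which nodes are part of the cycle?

cdn, queue, store, search

DFS with gray/black marking from cdn:
cdn gray
  metrics gray
    cron gray
    cron black
    ingest gray
      ingest→cron: cron black — skip
    ingest black
  metrics black
  store gray
    mailer gray
    mailer black
    api gray
      api→ingest: ingest black — skip
      api→cron: cron black — skip
      api→metrics: metrics black — skip
    api black
    search gray
      search→metrics: metrics black — skip
      search→ingest: ingest black — skip
      search→mailer: mailer black — skip
      queue gray
        queue→api: api black — skip
        queue→cdn: cdn is gray → back edge
Back edge closes the cycle cdn → store → search → queue → cdn; its vertices are {cdn, queue, store, search}.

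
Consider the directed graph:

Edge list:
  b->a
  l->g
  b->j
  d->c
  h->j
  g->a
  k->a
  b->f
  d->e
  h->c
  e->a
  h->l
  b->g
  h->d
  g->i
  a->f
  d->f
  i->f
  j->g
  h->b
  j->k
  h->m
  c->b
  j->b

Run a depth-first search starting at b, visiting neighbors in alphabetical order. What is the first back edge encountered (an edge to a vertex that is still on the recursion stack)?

DFS from b (visiting neighbors in alphabetical order); mark gray on enter, black on exit:
b gray
  a gray
    f gray
    f black
  a black
  b→f: f black — skip
  g gray
    g→a: a black — skip
    i gray
      i→f: f black — skip
    i black
  g black
  j gray
    j→b: b is gray → back edge
First back edge: j → b.

j->b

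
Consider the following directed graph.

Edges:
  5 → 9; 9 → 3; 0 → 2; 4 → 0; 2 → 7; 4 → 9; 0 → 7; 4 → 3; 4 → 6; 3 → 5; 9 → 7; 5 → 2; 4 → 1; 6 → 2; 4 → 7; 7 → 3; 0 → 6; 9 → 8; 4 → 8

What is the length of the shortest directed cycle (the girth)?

3

For each vertex v, BFS finds the shortest path from v back to v.
The shortest such closed walk is 9 → 3 → 5 → 9, length 3.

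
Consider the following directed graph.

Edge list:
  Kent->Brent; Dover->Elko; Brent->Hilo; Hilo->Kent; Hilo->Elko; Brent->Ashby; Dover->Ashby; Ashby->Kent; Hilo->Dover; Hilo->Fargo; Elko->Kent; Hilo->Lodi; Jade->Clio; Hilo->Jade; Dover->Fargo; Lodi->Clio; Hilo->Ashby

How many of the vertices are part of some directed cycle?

A vertex is on a directed cycle iff it belongs to a strongly connected component of size ≥ 2 (or has a self-loop).
The vertices on cycles are {Elko, Hilo, Kent, Ashby, Brent, Dover} — 6 in total.

6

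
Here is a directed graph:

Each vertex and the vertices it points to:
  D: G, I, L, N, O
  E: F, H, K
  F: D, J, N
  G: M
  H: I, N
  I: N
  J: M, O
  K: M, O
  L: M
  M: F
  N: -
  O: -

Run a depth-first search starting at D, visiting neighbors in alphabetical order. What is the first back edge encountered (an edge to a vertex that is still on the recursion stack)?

F→D

DFS from D (visiting neighbors in alphabetical order); mark gray on enter, black on exit:
D gray
  G gray
    M gray
      F gray
        F→D: D is gray → back edge
First back edge: F → D.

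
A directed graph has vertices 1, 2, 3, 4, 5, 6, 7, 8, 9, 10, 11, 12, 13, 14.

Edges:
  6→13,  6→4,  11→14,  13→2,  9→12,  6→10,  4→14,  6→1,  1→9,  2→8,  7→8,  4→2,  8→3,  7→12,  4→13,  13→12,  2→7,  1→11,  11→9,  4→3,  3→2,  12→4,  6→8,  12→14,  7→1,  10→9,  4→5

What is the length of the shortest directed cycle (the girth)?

3

For each vertex v, BFS finds the shortest path from v back to v.
The shortest such closed walk is 4 → 13 → 12 → 4, length 3.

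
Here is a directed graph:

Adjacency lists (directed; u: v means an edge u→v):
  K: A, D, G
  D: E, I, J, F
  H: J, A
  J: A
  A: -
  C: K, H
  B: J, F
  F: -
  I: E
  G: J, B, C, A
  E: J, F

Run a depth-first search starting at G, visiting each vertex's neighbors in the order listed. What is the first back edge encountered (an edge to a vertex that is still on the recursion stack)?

DFS from G (visiting each vertex's neighbors in the order listed); mark gray on enter, black on exit:
G gray
  J gray
    A gray
    A black
  J black
  B gray
    B→J: J black — skip
    F gray
    F black
  B black
  C gray
    K gray
      K→A: A black — skip
      D gray
        E gray
          E→J: J black — skip
          E→F: F black — skip
        E black
        I gray
          I→E: E black — skip
        I black
        D→J: J black — skip
        D→F: F black — skip
      D black
      K→G: G is gray → back edge
First back edge: K → G.

K->G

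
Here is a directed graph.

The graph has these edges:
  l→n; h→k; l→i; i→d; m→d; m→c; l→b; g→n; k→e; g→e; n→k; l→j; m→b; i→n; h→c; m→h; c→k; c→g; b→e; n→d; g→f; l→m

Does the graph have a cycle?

No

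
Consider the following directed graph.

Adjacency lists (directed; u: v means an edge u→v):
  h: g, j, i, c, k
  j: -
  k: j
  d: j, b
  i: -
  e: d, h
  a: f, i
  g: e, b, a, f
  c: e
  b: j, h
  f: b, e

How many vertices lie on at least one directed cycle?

A vertex is on a directed cycle iff it belongs to a strongly connected component of size ≥ 2 (or has a self-loop).
The vertices on cycles are {a, b, c, d, e, f, g, h} — 8 in total.

8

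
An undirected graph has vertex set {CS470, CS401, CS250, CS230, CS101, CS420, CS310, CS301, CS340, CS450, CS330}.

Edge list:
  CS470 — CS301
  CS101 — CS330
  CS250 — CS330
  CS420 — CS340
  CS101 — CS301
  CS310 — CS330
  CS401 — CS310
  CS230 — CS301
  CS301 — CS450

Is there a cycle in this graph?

No

DFS, tracking each vertex's parent; an edge to a visited non-parent vertex closes a cycle.
Start from CS401:
visit CS401 (parent –)
  visit CS310 (parent CS401)
    CS310–CS401: parent, skip
    visit CS330 (parent CS310)
      visit CS250 (parent CS330)
        CS250–CS330: parent, skip
      CS330–CS310: parent, skip
      visit CS101 (parent CS330)
        visit CS301 (parent CS101)
          visit CS450 (parent CS301)
            CS450–CS301: parent, skip
          visit CS470 (parent CS301)
            CS470–CS301: parent, skip
          visit CS230 (parent CS301)
            CS230–CS301: parent, skip
          CS301–CS101: parent, skip
        CS101–CS330: parent, skip
visit CS420 (parent –)
  visit CS340 (parent CS420)
    CS340–CS420: parent, skip
No non-parent visited neighbor found — the graph is a forest.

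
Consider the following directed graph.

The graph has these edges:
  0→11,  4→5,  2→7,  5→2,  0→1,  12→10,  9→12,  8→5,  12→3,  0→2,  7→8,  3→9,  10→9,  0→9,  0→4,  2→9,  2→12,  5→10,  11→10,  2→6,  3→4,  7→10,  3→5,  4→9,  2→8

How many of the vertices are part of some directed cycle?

A vertex is on a directed cycle iff it belongs to a strongly connected component of size ≥ 2 (or has a self-loop).
The vertices on cycles are {2, 3, 4, 5, 7, 8, 9, 10, 12} — 9 in total.

9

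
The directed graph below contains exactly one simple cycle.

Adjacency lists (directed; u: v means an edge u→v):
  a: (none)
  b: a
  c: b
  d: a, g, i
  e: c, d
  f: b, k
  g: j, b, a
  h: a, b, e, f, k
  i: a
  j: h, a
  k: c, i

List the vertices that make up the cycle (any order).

d, e, g, h, j

DFS with gray/black marking from h:
h gray
  a gray
  a black
  b gray
    b→a: a black — skip
  b black
  e gray
    c gray
      c→b: b black — skip
    c black
    d gray
      d→a: a black — skip
      g gray
        j gray
          j→h: h is gray → back edge
Back edge closes the cycle h → e → d → g → j → h; its vertices are {d, e, g, h, j}.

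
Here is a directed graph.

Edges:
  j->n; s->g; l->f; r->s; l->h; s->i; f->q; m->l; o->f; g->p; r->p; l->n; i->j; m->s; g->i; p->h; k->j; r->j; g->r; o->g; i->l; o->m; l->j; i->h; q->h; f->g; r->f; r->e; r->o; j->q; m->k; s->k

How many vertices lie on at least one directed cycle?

8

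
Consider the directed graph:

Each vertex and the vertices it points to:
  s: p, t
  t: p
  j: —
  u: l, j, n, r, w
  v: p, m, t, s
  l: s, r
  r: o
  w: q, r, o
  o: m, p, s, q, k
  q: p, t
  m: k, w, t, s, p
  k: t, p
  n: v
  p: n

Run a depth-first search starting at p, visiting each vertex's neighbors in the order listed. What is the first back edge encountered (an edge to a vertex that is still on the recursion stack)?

DFS from p (visiting each vertex's neighbors in the order listed); mark gray on enter, black on exit:
p gray
  n gray
    v gray
      v→p: p is gray → back edge
First back edge: v → p.

v->p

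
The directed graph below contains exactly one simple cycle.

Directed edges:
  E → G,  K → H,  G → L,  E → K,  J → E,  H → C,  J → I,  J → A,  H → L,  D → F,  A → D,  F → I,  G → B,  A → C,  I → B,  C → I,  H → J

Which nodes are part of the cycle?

E, H, J, K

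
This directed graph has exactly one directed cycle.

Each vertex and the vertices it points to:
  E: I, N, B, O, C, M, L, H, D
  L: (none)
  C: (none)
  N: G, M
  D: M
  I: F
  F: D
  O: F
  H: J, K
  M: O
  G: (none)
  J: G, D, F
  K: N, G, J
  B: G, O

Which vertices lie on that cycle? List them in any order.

D, F, M, O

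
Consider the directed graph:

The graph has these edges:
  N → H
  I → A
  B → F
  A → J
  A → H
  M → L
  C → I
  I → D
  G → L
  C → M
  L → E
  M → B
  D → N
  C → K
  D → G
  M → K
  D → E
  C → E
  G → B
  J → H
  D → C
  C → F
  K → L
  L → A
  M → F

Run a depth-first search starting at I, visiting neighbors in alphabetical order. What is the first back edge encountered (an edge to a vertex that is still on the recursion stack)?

DFS from I (visiting neighbors in alphabetical order); mark gray on enter, black on exit:
I gray
  A gray
    H gray
    H black
    J gray
      J→H: H black — skip
    J black
  A black
  D gray
    C gray
      E gray
      E black
      F gray
      F black
      C→I: I is gray → back edge
First back edge: C → I.

C→I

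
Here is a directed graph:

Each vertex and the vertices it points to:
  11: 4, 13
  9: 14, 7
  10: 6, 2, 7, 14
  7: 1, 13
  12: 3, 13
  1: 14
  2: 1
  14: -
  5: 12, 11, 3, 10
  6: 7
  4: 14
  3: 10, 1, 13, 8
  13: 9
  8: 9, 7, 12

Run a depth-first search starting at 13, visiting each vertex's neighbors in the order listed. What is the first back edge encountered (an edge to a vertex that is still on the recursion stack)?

DFS from 13 (visiting each vertex's neighbors in the order listed); mark gray on enter, black on exit:
13 gray
  9 gray
    14 gray
    14 black
    7 gray
      1 gray
        1→14: 14 black — skip
      1 black
      7→13: 13 is gray → back edge
First back edge: 7 → 13.

7->13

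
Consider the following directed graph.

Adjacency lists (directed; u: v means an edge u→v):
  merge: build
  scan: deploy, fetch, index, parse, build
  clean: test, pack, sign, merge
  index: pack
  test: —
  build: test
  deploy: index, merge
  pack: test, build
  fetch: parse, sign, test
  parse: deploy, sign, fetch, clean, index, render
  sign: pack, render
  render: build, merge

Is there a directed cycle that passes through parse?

Yes

parse is on a cycle iff parse can reach itself via ≥1 edge.
parse → fetch → parse — yes.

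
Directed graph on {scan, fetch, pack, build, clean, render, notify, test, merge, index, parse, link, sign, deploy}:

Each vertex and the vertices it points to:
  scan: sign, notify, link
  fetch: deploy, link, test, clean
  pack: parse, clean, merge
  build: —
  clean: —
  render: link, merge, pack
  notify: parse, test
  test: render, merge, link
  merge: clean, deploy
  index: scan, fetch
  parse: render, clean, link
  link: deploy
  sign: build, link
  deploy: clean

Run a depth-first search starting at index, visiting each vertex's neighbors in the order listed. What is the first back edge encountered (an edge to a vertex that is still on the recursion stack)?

DFS from index (visiting each vertex's neighbors in the order listed); mark gray on enter, black on exit:
index gray
  scan gray
    sign gray
      build gray
      build black
      link gray
        deploy gray
          clean gray
          clean black
        deploy black
      link black
    sign black
    notify gray
      parse gray
        render gray
          render→link: link black — skip
          merge gray
            merge→clean: clean black — skip
            merge→deploy: deploy black — skip
          merge black
          pack gray
            pack→parse: parse is gray → back edge
First back edge: pack → parse.

pack->parse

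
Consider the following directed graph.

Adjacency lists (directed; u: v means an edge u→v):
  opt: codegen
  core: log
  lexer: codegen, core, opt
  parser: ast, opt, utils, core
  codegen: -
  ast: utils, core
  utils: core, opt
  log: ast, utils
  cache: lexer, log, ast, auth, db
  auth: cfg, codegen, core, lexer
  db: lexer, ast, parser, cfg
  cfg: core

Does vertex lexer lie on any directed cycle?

No

lexer lies on a cycle iff there is a path from lexer back to itself.
Exploring from lexer, it never reaches itself; equivalently, its strongly connected component is a singleton.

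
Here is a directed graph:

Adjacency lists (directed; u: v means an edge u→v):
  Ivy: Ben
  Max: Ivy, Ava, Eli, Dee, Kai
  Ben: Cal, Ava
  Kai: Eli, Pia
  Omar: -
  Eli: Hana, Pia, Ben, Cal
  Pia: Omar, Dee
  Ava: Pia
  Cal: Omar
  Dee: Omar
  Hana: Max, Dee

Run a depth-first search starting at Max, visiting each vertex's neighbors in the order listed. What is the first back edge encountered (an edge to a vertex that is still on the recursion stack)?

Hana->Max

DFS from Max (visiting each vertex's neighbors in the order listed); mark gray on enter, black on exit:
Max gray
  Ivy gray
    Ben gray
      Cal gray
        Omar gray
        Omar black
      Cal black
      Ava gray
        Pia gray
          Pia→Omar: Omar black — skip
          Dee gray
            Dee→Omar: Omar black — skip
          Dee black
        Pia black
      Ava black
    Ben black
  Ivy black
  Max→Ava: Ava black — skip
  Eli gray
    Hana gray
      Hana→Max: Max is gray → back edge
First back edge: Hana → Max.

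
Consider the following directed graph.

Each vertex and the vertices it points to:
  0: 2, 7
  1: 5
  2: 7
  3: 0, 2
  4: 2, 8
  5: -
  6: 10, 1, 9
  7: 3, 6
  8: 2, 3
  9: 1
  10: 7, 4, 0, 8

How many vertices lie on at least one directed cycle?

8

A vertex is on a directed cycle iff it belongs to a strongly connected component of size ≥ 2 (or has a self-loop).
The vertices on cycles are {0, 2, 3, 4, 6, 7, 8, 10} — 8 in total.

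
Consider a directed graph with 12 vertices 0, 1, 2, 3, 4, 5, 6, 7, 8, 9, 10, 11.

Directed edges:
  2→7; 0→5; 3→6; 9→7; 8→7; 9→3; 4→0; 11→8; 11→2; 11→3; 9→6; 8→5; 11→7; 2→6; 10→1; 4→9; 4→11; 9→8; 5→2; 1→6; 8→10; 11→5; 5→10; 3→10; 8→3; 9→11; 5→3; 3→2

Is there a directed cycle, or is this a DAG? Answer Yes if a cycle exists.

No

DFS with white/gray/black marking, starting from 11:
11 gray
  5 gray
    10 gray
      1 gray
        6 gray
        6 black
      1 black
    10 black
    3 gray
      3→10: 10 black — skip
      3→6: 6 black — skip
      2 gray
        7 gray
        7 black
        2→6: 6 black — skip
      2 black
    3 black
    5→2: 2 black — skip
  5 black
  11→7: 7 black — skip
  11→3: 3 black — skip
  11→2: 2 black — skip
  8 gray
    8→3: 3 black — skip
    8→5: 5 black — skip
    8→10: 10 black — skip
    8→7: 7 black — skip
  8 black
11 black
0 gray
  0→5: 5 black — skip
0 black
4 gray
  9 gray
    9→11: 11 black — skip
    9→7: 7 black — skip
    9→8: 8 black — skip
    9→6: 6 black — skip
    9→3: 3 black — skip
  9 black
  4→11: 11 black — skip
  4→0: 0 black — skip
4 black
Every edge goes to a white or black vertex — no back edge, so the graph is acyclic.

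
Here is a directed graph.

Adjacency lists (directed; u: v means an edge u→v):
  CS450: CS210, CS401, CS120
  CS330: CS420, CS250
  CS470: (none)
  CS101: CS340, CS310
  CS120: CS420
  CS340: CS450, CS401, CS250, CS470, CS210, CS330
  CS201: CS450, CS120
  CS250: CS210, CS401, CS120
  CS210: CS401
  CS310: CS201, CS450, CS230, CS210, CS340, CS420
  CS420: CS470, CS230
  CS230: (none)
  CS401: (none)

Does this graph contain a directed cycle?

DFS with white/gray/black marking, starting from CS201:
CS201 gray
  CS450 gray
    CS210 gray
      CS401 gray
      CS401 black
    CS210 black
    CS450→CS401: CS401 black — skip
    CS120 gray
      CS420 gray
        CS470 gray
        CS470 black
        CS230 gray
        CS230 black
      CS420 black
    CS120 black
  CS450 black
  CS201→CS120: CS120 black — skip
CS201 black
CS330 gray
  CS330→CS420: CS420 black — skip
  CS250 gray
    CS250→CS210: CS210 black — skip
    CS250→CS401: CS401 black — skip
    CS250→CS120: CS120 black — skip
  CS250 black
CS330 black
CS101 gray
  CS340 gray
    CS340→CS450: CS450 black — skip
    CS340→CS401: CS401 black — skip
    CS340→CS250: CS250 black — skip
    CS340→CS470: CS470 black — skip
    CS340→CS210: CS210 black — skip
    CS340→CS330: CS330 black — skip
  CS340 black
  CS310 gray
    CS310→CS201: CS201 black — skip
    CS310→CS450: CS450 black — skip
    CS310→CS230: CS230 black — skip
    CS310→CS210: CS210 black — skip
    CS310→CS340: CS340 black — skip
    CS310→CS420: CS420 black — skip
  CS310 black
CS101 black
Every edge goes to a white or black vertex — no back edge, so the graph is acyclic.

No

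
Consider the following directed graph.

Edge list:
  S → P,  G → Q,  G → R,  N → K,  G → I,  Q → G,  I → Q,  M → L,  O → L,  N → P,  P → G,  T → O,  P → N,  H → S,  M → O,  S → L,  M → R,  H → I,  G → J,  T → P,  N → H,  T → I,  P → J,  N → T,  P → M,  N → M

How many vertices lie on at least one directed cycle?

8

A vertex is on a directed cycle iff it belongs to a strongly connected component of size ≥ 2 (or has a self-loop).
The vertices on cycles are {G, H, I, N, P, Q, S, T} — 8 in total.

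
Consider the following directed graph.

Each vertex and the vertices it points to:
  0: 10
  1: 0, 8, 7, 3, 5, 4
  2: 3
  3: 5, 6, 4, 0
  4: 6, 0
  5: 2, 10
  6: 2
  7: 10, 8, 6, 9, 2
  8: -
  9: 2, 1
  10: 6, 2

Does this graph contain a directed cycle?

Yes

DFS with white/gray/black marking, starting from 9:
9 gray
  2 gray
    3 gray
      5 gray
        5→2: 2 is gray → back edge
Back edge found, so a cycle exists: 2 → 3 → 5 → 2.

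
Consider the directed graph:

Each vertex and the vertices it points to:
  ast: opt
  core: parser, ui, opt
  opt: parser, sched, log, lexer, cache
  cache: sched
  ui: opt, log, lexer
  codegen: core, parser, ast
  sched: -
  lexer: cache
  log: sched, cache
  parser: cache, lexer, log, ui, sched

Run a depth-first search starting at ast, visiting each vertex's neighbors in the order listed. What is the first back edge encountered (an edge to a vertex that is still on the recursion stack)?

DFS from ast (visiting each vertex's neighbors in the order listed); mark gray on enter, black on exit:
ast gray
  opt gray
    parser gray
      cache gray
        sched gray
        sched black
      cache black
      lexer gray
        lexer→cache: cache black — skip
      lexer black
      log gray
        log→sched: sched black — skip
        log→cache: cache black — skip
      log black
      ui gray
        ui→opt: opt is gray → back edge
First back edge: ui → opt.

ui->opt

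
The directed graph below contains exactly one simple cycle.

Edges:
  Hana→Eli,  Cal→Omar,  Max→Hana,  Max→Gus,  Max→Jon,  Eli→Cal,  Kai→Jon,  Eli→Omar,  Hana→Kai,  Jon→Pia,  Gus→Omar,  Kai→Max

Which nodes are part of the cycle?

Kai, Max, Hana

DFS with gray/black marking from Kai:
Kai gray
  Max gray
    Hana gray
      Hana→Kai: Kai is gray → back edge
Back edge closes the cycle Kai → Max → Hana → Kai; its vertices are {Kai, Max, Hana}.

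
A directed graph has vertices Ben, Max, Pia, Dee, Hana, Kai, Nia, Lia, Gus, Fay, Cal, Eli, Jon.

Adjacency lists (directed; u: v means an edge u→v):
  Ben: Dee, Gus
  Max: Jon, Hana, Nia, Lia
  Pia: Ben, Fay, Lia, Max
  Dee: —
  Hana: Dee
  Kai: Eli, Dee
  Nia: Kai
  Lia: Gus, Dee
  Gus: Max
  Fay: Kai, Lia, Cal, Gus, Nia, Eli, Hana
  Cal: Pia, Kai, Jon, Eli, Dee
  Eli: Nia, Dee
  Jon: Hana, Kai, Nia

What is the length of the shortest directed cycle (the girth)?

For each vertex v, BFS finds the shortest path from v back to v.
The shortest such closed walk is Pia → Fay → Cal → Pia, length 3.

3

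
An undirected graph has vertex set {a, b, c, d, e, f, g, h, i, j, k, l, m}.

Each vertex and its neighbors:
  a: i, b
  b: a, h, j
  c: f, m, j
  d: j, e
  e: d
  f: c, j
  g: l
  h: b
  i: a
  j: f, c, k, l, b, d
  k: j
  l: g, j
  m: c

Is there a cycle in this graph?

Yes

DFS, tracking each vertex's parent; an edge to a visited non-parent vertex closes a cycle.
Start from m:
visit m (parent –)
  visit c (parent m)
    visit f (parent c)
      f–c: parent, skip
      visit j (parent f)
        j–f: parent, skip
        j–c: c visited and ≠ parent → cycle
Cycle: c – f – j – c.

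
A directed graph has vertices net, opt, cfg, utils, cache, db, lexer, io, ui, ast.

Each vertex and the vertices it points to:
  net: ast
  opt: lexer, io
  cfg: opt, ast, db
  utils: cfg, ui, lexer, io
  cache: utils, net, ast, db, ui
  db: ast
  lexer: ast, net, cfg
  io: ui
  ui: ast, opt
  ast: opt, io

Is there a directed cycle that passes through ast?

Yes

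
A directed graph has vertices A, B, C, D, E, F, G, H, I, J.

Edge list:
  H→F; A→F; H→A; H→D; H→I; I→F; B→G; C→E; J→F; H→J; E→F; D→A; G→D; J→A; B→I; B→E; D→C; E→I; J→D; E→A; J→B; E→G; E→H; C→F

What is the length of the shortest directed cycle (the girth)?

4

For each vertex v, BFS finds the shortest path from v back to v.
The shortest such closed walk is J → B → E → H → J, length 4.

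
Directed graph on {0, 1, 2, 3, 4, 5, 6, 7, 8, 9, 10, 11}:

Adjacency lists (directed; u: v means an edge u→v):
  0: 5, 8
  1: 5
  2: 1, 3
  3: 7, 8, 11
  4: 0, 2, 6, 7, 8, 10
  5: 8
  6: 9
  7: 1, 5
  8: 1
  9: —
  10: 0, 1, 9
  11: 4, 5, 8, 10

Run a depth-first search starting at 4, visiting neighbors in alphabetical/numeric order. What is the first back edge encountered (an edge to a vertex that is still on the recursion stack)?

1->5

DFS from 4 (visiting neighbors in alphabetical/numeric order); mark gray on enter, black on exit:
4 gray
  0 gray
    5 gray
      8 gray
        1 gray
          1→5: 5 is gray → back edge
First back edge: 1 → 5.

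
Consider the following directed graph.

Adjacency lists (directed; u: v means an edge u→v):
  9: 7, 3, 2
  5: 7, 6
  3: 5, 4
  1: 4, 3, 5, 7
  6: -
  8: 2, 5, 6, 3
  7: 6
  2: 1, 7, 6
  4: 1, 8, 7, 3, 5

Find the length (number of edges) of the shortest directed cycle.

2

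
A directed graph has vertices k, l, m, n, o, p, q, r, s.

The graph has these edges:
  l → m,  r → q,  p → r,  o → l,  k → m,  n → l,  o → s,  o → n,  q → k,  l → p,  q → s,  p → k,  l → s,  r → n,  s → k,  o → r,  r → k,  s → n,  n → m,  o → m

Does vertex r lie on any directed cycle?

r is on a cycle iff r can reach itself via ≥1 edge.
r → n → l → p → r — yes.

Yes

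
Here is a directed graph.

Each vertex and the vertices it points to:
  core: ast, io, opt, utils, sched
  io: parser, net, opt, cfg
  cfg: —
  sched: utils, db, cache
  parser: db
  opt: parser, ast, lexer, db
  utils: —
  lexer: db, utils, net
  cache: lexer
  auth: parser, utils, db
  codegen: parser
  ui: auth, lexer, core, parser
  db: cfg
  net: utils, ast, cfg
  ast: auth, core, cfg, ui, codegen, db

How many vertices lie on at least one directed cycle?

9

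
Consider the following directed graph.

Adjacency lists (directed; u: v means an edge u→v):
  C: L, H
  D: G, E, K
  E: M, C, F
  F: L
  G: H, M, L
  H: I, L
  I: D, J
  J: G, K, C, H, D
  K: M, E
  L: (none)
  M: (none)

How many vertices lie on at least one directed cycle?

A vertex is on a directed cycle iff it belongs to a strongly connected component of size ≥ 2 (or has a self-loop).
The vertices on cycles are {C, D, E, G, H, I, J, K} — 8 in total.

8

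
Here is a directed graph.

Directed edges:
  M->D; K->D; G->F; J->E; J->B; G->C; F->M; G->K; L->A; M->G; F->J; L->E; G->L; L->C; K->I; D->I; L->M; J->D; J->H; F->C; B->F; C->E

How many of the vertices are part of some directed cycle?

A vertex is on a directed cycle iff it belongs to a strongly connected component of size ≥ 2 (or has a self-loop).
The vertices on cycles are {B, F, G, J, L, M} — 6 in total.

6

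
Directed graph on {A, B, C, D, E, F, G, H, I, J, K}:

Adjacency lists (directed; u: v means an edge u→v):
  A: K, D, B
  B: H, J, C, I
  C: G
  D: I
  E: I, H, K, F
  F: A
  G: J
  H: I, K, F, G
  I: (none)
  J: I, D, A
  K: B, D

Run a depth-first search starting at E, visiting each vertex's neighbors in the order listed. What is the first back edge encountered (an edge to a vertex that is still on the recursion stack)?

DFS from E (visiting each vertex's neighbors in the order listed); mark gray on enter, black on exit:
E gray
  I gray
  I black
  H gray
    H→I: I black — skip
    K gray
      B gray
        B→H: H is gray → back edge
First back edge: B → H.

B→H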